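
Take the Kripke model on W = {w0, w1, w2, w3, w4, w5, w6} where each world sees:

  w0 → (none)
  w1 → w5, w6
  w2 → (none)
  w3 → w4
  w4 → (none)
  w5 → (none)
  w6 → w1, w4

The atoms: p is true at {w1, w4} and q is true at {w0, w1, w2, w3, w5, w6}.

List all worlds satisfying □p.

{w0, w2, w3, w4, w5, w6}

w0: no successors, so □p holds vacuously. ✓
w1: successors {w5, w6}; p there: w5:F, w6:F. ✗
w2: no successors, so □p holds vacuously. ✓
w3: successors {w4}; p there: w4:T. ✓
w4: no successors, so □p holds vacuously. ✓
w5: no successors, so □p holds vacuously. ✓
w6: successors {w1, w4}; p there: w1:T, w4:T. ✓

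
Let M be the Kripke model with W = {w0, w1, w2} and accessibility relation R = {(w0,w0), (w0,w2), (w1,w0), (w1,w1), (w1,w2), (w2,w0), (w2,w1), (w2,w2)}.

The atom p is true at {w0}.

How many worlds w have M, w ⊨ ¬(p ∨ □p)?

w0: p ∨ □p is T. ✗
w1: p ∨ □p is F. ✓
w2: p ∨ □p is F. ✓
Satisfying worlds: {w1, w2}.

2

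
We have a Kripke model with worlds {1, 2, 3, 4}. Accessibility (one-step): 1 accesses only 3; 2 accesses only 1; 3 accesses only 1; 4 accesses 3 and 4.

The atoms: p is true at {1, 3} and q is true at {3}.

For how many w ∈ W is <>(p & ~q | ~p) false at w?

1: successors {3}; p & ~q | ~p there: 3:F. ✗
2: successors {1}; p & ~q | ~p there: 1:T. ✓
3: successors {1}; p & ~q | ~p there: 1:T. ✓
4: successors {3, 4}; p & ~q | ~p there: 3:F, 4:T. ✓
Satisfying worlds: {2, 3, 4}.
So <>(p & ~q | ~p) fails at the other 1 world.

1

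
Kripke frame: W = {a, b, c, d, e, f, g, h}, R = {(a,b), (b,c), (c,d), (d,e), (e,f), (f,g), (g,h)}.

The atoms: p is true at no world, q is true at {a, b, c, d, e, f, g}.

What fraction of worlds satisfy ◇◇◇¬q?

1/8

a: successors {b}; ◇◇¬q there: b:F. ✗
b: successors {c}; ◇◇¬q there: c:F. ✗
c: successors {d}; ◇◇¬q there: d:F. ✗
d: successors {e}; ◇◇¬q there: e:F. ✗
e: successors {f}; ◇◇¬q there: f:T. ✓
f: successors {g}; ◇◇¬q there: g:F. ✗
g: successors {h}; ◇◇¬q there: h:F. ✗
h: no successors, so ◇◇◇¬q fails. ✗
That's 1 of 8 worlds, so 1/8.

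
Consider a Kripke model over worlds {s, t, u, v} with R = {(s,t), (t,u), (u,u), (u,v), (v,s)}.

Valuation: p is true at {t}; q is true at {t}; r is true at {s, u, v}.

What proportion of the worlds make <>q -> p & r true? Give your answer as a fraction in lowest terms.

s: <>q is T, p & r is F. ✗
t: <>q is F, p & r is F. ✓
u: <>q is F, p & r is F. ✓
v: <>q is F, p & r is F. ✓
That's 3 of 4 worlds, so 3/4.

3/4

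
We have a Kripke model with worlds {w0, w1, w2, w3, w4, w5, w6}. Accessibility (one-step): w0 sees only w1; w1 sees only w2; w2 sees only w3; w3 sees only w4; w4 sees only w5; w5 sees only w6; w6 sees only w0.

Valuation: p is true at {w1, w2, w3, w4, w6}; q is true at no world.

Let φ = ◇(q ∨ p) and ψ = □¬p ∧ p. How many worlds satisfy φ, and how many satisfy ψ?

For ◇(q ∨ p):
w0: successors {w1}; q ∨ p there: w1:T. ✓
w1: successors {w2}; q ∨ p there: w2:T. ✓
w2: successors {w3}; q ∨ p there: w3:T. ✓
w3: successors {w4}; q ∨ p there: w4:T. ✓
w4: successors {w5}; q ∨ p there: w5:F. ✗
w5: successors {w6}; q ∨ p there: w6:T. ✓
w6: successors {w0}; q ∨ p there: w0:F. ✗
— 5 worlds.
For □¬p ∧ p:
w0: □¬p is F, p is F. ✗
w1: □¬p is F, p is T. ✗
w2: □¬p is F, p is T. ✗
w3: □¬p is F, p is T. ✗
w4: □¬p is T, p is T. ✓
w5: □¬p is F, p is F. ✗
w6: □¬p is T, p is T. ✓
— 2 worlds.

5 and 2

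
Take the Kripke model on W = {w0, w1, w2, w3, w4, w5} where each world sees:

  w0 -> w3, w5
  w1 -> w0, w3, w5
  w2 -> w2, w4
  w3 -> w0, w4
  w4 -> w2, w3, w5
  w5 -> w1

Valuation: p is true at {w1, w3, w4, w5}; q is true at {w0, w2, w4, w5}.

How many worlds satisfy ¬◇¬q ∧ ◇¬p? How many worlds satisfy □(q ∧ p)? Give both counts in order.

For ¬◇¬q ∧ ◇¬p:
w0: ¬◇¬q is F, ◇¬p is F. ✗
w1: ¬◇¬q is F, ◇¬p is T. ✗
w2: ¬◇¬q is T, ◇¬p is T. ✓
w3: ¬◇¬q is T, ◇¬p is T. ✓
w4: ¬◇¬q is F, ◇¬p is T. ✗
w5: ¬◇¬q is F, ◇¬p is F. ✗
— 2 worlds.
For □(q ∧ p):
w0: successors {w3, w5}; q ∧ p there: w3:F, w5:T. ✗
w1: successors {w0, w3, w5}; q ∧ p there: w0:F, w3:F, w5:T. ✗
w2: successors {w2, w4}; q ∧ p there: w2:F, w4:T. ✗
w3: successors {w0, w4}; q ∧ p there: w0:F, w4:T. ✗
w4: successors {w2, w3, w5}; q ∧ p there: w2:F, w3:F, w5:T. ✗
w5: successors {w1}; q ∧ p there: w1:F. ✗
— 0 worlds.

2 and 0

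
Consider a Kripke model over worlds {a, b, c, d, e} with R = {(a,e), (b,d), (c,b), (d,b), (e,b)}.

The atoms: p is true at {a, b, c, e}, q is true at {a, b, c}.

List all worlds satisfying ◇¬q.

{a, b}

a: successors {e}; ¬q there: e:T. ✓
b: successors {d}; ¬q there: d:T. ✓
c: successors {b}; ¬q there: b:F. ✗
d: successors {b}; ¬q there: b:F. ✗
e: successors {b}; ¬q there: b:F. ✗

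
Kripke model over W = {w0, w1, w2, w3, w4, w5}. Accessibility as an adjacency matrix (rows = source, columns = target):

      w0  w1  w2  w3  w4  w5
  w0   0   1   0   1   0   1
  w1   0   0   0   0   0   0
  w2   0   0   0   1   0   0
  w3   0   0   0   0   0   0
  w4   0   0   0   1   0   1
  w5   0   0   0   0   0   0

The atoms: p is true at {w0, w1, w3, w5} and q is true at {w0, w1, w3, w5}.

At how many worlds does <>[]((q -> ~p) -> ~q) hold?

w0: successors {w1, w3, w5}; []((q -> ~p) -> ~q) there: w1:T, w3:T, w5:T. ✓
w1: no successors, so <>[]((q -> ~p) -> ~q) fails. ✗
w2: successors {w3}; []((q -> ~p) -> ~q) there: w3:T. ✓
w3: no successors, so <>[]((q -> ~p) -> ~q) fails. ✗
w4: successors {w3, w5}; []((q -> ~p) -> ~q) there: w3:T, w5:T. ✓
w5: no successors, so <>[]((q -> ~p) -> ~q) fails. ✗
Satisfying worlds: {w0, w2, w4}.

3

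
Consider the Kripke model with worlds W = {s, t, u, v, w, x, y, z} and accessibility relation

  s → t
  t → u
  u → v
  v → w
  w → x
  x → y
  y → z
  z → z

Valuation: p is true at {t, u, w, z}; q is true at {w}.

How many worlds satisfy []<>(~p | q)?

4

s: successors {t}; <>(~p | q) there: t:F. ✗
t: successors {u}; <>(~p | q) there: u:T. ✓
u: successors {v}; <>(~p | q) there: v:T. ✓
v: successors {w}; <>(~p | q) there: w:T. ✓
w: successors {x}; <>(~p | q) there: x:T. ✓
x: successors {y}; <>(~p | q) there: y:F. ✗
y: successors {z}; <>(~p | q) there: z:F. ✗
z: successors {z}; <>(~p | q) there: z:F. ✗
Satisfying worlds: {t, u, v, w}.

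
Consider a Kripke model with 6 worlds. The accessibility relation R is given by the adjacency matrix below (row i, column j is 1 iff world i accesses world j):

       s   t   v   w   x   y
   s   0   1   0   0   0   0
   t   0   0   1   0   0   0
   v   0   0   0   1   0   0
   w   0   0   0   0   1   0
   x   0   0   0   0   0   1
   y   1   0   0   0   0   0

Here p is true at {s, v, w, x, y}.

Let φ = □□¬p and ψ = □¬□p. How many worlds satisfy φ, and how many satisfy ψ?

For □□¬p:
s: successors {t}; □¬p there: t:F. ✗
t: successors {v}; □¬p there: v:F. ✗
v: successors {w}; □¬p there: w:F. ✗
w: successors {x}; □¬p there: x:F. ✗
x: successors {y}; □¬p there: y:F. ✗
y: successors {s}; □¬p there: s:T. ✓
— 1 world.
For □¬□p:
s: successors {t}; ¬□p there: t:F. ✗
t: successors {v}; ¬□p there: v:F. ✗
v: successors {w}; ¬□p there: w:F. ✗
w: successors {x}; ¬□p there: x:F. ✗
x: successors {y}; ¬□p there: y:F. ✗
y: successors {s}; ¬□p there: s:T. ✓
— 1 world.

1 and 1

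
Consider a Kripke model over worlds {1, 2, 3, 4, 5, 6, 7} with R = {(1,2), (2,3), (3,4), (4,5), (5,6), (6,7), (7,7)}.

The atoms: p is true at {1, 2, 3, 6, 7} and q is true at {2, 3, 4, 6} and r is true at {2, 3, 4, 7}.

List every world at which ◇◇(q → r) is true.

{1, 2, 3, 5, 6, 7}

1: successors {2}; ◇(q → r) there: 2:T. ✓
2: successors {3}; ◇(q → r) there: 3:T. ✓
3: successors {4}; ◇(q → r) there: 4:T. ✓
4: successors {5}; ◇(q → r) there: 5:F. ✗
5: successors {6}; ◇(q → r) there: 6:T. ✓
6: successors {7}; ◇(q → r) there: 7:T. ✓
7: successors {7}; ◇(q → r) there: 7:T. ✓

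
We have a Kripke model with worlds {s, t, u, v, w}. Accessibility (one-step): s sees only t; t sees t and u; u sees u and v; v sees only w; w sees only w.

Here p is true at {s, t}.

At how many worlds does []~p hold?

3

s: successors {t}; ~p there: t:F. ✗
t: successors {t, u}; ~p there: t:F, u:T. ✗
u: successors {u, v}; ~p there: u:T, v:T. ✓
v: successors {w}; ~p there: w:T. ✓
w: successors {w}; ~p there: w:T. ✓
Satisfying worlds: {u, v, w}.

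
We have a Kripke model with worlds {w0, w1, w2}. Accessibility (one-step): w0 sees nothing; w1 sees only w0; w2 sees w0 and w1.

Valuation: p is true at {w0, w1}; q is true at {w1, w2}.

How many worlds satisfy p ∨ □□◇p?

2

w0: p is T, □□◇p is T. ✓
w1: p is T, □□◇p is T. ✓
w2: p is F, □□◇p is F. ✗
Satisfying worlds: {w0, w1}.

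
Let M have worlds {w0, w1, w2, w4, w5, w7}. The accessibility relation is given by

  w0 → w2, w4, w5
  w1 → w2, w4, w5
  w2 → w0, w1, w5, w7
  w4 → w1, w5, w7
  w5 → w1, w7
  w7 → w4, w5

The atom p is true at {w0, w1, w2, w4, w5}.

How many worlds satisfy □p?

3

w0: successors {w2, w4, w5}; p there: w2:T, w4:T, w5:T. ✓
w1: successors {w2, w4, w5}; p there: w2:T, w4:T, w5:T. ✓
w2: successors {w0, w1, w5, w7}; p there: w0:T, w1:T, w5:T, w7:F. ✗
w4: successors {w1, w5, w7}; p there: w1:T, w5:T, w7:F. ✗
w5: successors {w1, w7}; p there: w1:T, w7:F. ✗
w7: successors {w4, w5}; p there: w4:T, w5:T. ✓
Satisfying worlds: {w0, w1, w7}.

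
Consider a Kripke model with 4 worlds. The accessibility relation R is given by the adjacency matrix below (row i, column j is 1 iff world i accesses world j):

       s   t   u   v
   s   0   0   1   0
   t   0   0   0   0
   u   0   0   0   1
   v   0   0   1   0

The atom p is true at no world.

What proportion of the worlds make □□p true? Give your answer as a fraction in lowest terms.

1/4

s: successors {u}; □p there: u:F. ✗
t: no successors, so □□p holds vacuously. ✓
u: successors {v}; □p there: v:F. ✗
v: successors {u}; □p there: u:F. ✗
That's 1 of 4 worlds, so 1/4.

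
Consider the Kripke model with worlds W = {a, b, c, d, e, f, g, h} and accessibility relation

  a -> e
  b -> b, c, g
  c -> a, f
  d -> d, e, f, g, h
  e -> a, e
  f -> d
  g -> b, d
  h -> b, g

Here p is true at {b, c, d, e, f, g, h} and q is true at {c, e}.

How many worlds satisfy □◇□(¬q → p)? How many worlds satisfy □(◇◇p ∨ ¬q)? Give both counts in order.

6 and 8

For □◇□(¬q → p):
a: successors {e}; ◇□(¬q → p) there: e:T. ✓
b: successors {b, c, g}; ◇□(¬q → p) there: b:T, c:T, g:T. ✓
c: successors {a, f}; ◇□(¬q → p) there: a:F, f:T. ✗
d: successors {d, e, f, g, h}; ◇□(¬q → p) there: d:T, e:T, f:T, g:T, h:T. ✓
e: successors {a, e}; ◇□(¬q → p) there: a:F, e:T. ✗
f: successors {d}; ◇□(¬q → p) there: d:T. ✓
g: successors {b, d}; ◇□(¬q → p) there: b:T, d:T. ✓
h: successors {b, g}; ◇□(¬q → p) there: b:T, g:T. ✓
— 6 worlds.
For □(◇◇p ∨ ¬q):
a: successors {e}; ◇◇p ∨ ¬q there: e:T. ✓
b: successors {b, c, g}; ◇◇p ∨ ¬q there: b:T, c:T, g:T. ✓
c: successors {a, f}; ◇◇p ∨ ¬q there: a:T, f:T. ✓
d: successors {d, e, f, g, h}; ◇◇p ∨ ¬q there: d:T, e:T, f:T, g:T, h:T. ✓
e: successors {a, e}; ◇◇p ∨ ¬q there: a:T, e:T. ✓
f: successors {d}; ◇◇p ∨ ¬q there: d:T. ✓
g: successors {b, d}; ◇◇p ∨ ¬q there: b:T, d:T. ✓
h: successors {b, g}; ◇◇p ∨ ¬q there: b:T, g:T. ✓
— 8 worlds.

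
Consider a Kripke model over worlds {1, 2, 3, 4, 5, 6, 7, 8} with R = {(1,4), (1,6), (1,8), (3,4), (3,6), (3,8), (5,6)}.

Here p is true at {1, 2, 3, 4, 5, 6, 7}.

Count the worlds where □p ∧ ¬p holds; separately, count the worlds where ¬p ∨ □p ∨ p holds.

1 and 8

For □p ∧ ¬p:
1: □p is F, ¬p is F. ✗
2: □p is T, ¬p is F. ✗
3: □p is F, ¬p is F. ✗
4: □p is T, ¬p is F. ✗
5: □p is T, ¬p is F. ✗
6: □p is T, ¬p is F. ✗
7: □p is T, ¬p is F. ✗
8: □p is T, ¬p is T. ✓
— 1 world.
For ¬p ∨ □p ∨ p:
1: ¬p ∨ □p is F, p is T. ✓
2: ¬p ∨ □p is T, p is T. ✓
3: ¬p ∨ □p is F, p is T. ✓
4: ¬p ∨ □p is T, p is T. ✓
5: ¬p ∨ □p is T, p is T. ✓
6: ¬p ∨ □p is T, p is T. ✓
7: ¬p ∨ □p is T, p is T. ✓
8: ¬p ∨ □p is T, p is F. ✓
— 8 worlds.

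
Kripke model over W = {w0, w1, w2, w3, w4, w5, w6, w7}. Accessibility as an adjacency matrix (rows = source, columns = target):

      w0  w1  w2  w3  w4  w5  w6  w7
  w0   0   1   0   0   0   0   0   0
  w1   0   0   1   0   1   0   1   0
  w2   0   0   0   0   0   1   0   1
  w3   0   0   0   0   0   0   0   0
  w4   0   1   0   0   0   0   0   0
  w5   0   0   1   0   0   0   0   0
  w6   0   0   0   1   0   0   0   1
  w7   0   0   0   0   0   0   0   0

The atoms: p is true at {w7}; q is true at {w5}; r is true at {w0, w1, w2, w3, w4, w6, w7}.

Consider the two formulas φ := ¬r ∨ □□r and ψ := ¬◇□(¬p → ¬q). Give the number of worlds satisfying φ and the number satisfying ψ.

For ¬r ∨ □□r:
w0: ¬r is F, □□r is T. ✓
w1: ¬r is F, □□r is F. ✗
w2: ¬r is F, □□r is T. ✓
w3: ¬r is F, □□r is T. ✓
w4: ¬r is F, □□r is T. ✓
w5: ¬r is T, □□r is F. ✓
w6: ¬r is F, □□r is T. ✓
w7: ¬r is F, □□r is T. ✓
— 7 worlds.
For ¬◇□(¬p → ¬q):
w0: ◇□(¬p → ¬q) is T. ✗
w1: ◇□(¬p → ¬q) is T. ✗
w2: ◇□(¬p → ¬q) is T. ✗
w3: ◇□(¬p → ¬q) is F. ✓
w4: ◇□(¬p → ¬q) is T. ✗
w5: ◇□(¬p → ¬q) is F. ✓
w6: ◇□(¬p → ¬q) is T. ✗
w7: ◇□(¬p → ¬q) is F. ✓
— 3 worlds.

7 and 3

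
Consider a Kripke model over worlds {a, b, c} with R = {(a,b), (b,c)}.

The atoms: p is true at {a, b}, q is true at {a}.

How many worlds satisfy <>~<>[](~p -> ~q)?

a: successors {b}; ~<>[](~p -> ~q) there: b:F. ✗
b: successors {c}; ~<>[](~p -> ~q) there: c:T. ✓
c: no successors, so <>~<>[](~p -> ~q) fails. ✗
Satisfying worlds: {b}.

1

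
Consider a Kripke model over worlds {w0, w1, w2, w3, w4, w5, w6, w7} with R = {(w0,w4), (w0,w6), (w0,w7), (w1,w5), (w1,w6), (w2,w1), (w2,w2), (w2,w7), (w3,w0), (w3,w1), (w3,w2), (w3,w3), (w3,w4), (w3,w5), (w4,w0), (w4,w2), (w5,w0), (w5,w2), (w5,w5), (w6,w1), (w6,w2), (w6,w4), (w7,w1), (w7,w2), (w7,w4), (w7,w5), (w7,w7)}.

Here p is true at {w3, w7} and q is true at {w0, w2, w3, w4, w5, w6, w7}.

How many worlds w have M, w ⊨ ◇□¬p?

w0: successors {w4, w6, w7}; □¬p there: w4:T, w6:T, w7:F. ✓
w1: successors {w5, w6}; □¬p there: w5:T, w6:T. ✓
w2: successors {w1, w2, w7}; □¬p there: w1:T, w2:F, w7:F. ✓
w3: successors {w0, w1, w2, w3, w4, w5}; □¬p there: w0:F, w1:T, w2:F, w3:F, w4:T, w5:T. ✓
w4: successors {w0, w2}; □¬p there: w0:F, w2:F. ✗
w5: successors {w0, w2, w5}; □¬p there: w0:F, w2:F, w5:T. ✓
w6: successors {w1, w2, w4}; □¬p there: w1:T, w2:F, w4:T. ✓
w7: successors {w1, w2, w4, w5, w7}; □¬p there: w1:T, w2:F, w4:T, w5:T, w7:F. ✓
Satisfying worlds: {w0, w1, w2, w3, w5, w6, w7}.

7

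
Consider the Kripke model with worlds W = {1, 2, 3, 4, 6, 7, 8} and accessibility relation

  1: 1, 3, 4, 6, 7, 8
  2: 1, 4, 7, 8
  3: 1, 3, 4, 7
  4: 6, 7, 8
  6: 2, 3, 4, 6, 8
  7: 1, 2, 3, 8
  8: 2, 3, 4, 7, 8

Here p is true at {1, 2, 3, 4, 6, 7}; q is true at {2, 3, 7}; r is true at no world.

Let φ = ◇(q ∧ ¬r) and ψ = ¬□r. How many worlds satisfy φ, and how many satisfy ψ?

For ◇(q ∧ ¬r):
1: successors {1, 3, 4, 6, 7, 8}; q ∧ ¬r there: 1:F, 3:T, 4:F, 6:F, 7:T, 8:F. ✓
2: successors {1, 4, 7, 8}; q ∧ ¬r there: 1:F, 4:F, 7:T, 8:F. ✓
3: successors {1, 3, 4, 7}; q ∧ ¬r there: 1:F, 3:T, 4:F, 7:T. ✓
4: successors {6, 7, 8}; q ∧ ¬r there: 6:F, 7:T, 8:F. ✓
6: successors {2, 3, 4, 6, 8}; q ∧ ¬r there: 2:T, 3:T, 4:F, 6:F, 8:F. ✓
7: successors {1, 2, 3, 8}; q ∧ ¬r there: 1:F, 2:T, 3:T, 8:F. ✓
8: successors {2, 3, 4, 7, 8}; q ∧ ¬r there: 2:T, 3:T, 4:F, 7:T, 8:F. ✓
— 7 worlds.
For ¬□r:
1: □r is F. ✓
2: □r is F. ✓
3: □r is F. ✓
4: □r is F. ✓
6: □r is F. ✓
7: □r is F. ✓
8: □r is F. ✓
— 7 worlds.

7 and 7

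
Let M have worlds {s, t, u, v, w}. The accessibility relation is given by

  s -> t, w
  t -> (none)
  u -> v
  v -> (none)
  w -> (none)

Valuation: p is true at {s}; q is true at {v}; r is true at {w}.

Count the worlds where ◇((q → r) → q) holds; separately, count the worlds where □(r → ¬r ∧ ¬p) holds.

For ◇((q → r) → q):
s: successors {t, w}; (q → r) → q there: t:F, w:F. ✗
t: no successors, so ◇((q → r) → q) fails. ✗
u: successors {v}; (q → r) → q there: v:T. ✓
v: no successors, so ◇((q → r) → q) fails. ✗
w: no successors, so ◇((q → r) → q) fails. ✗
— 1 world.
For □(r → ¬r ∧ ¬p):
s: successors {t, w}; r → ¬r ∧ ¬p there: t:T, w:F. ✗
t: no successors, so □(r → ¬r ∧ ¬p) holds vacuously. ✓
u: successors {v}; r → ¬r ∧ ¬p there: v:T. ✓
v: no successors, so □(r → ¬r ∧ ¬p) holds vacuously. ✓
w: no successors, so □(r → ¬r ∧ ¬p) holds vacuously. ✓
— 4 worlds.

1 and 4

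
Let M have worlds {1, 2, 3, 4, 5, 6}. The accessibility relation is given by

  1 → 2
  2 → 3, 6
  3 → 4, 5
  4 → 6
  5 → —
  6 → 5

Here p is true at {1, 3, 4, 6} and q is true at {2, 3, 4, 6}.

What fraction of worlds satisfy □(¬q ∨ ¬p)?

1: successors {2}; ¬q ∨ ¬p there: 2:T. ✓
2: successors {3, 6}; ¬q ∨ ¬p there: 3:F, 6:F. ✗
3: successors {4, 5}; ¬q ∨ ¬p there: 4:F, 5:T. ✗
4: successors {6}; ¬q ∨ ¬p there: 6:F. ✗
5: no successors, so □(¬q ∨ ¬p) holds vacuously. ✓
6: successors {5}; ¬q ∨ ¬p there: 5:T. ✓
That's 3 of 6 worlds, so 3/6 = 1/2.

1/2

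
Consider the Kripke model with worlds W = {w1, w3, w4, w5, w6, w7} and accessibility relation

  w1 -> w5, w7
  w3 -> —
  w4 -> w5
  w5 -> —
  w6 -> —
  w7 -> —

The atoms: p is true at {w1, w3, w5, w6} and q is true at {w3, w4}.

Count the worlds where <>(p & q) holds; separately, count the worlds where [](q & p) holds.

For <>(p & q):
w1: successors {w5, w7}; p & q there: w5:F, w7:F. ✗
w3: no successors, so <>(p & q) fails. ✗
w4: successors {w5}; p & q there: w5:F. ✗
w5: no successors, so <>(p & q) fails. ✗
w6: no successors, so <>(p & q) fails. ✗
w7: no successors, so <>(p & q) fails. ✗
— 0 worlds.
For [](q & p):
w1: successors {w5, w7}; q & p there: w5:F, w7:F. ✗
w3: no successors, so [](q & p) holds vacuously. ✓
w4: successors {w5}; q & p there: w5:F. ✗
w5: no successors, so [](q & p) holds vacuously. ✓
w6: no successors, so [](q & p) holds vacuously. ✓
w7: no successors, so [](q & p) holds vacuously. ✓
— 4 worlds.

0 and 4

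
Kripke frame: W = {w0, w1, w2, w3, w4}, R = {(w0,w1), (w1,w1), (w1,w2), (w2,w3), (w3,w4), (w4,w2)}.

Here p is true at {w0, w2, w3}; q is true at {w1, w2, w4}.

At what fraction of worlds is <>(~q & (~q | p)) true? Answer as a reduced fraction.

1/5

w0: successors {w1}; ~q & (~q | p) there: w1:F. ✗
w1: successors {w1, w2}; ~q & (~q | p) there: w1:F, w2:F. ✗
w2: successors {w3}; ~q & (~q | p) there: w3:T. ✓
w3: successors {w4}; ~q & (~q | p) there: w4:F. ✗
w4: successors {w2}; ~q & (~q | p) there: w2:F. ✗
That's 1 of 5 worlds, so 1/5.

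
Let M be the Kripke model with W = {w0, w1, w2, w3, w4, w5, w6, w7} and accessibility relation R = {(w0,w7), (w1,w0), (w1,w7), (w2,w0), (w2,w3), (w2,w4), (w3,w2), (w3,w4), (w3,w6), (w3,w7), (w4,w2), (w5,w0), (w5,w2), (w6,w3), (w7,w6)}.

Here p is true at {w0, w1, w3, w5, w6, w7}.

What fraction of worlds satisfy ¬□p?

w0: □p is T. ✗
w1: □p is T. ✗
w2: □p is F. ✓
w3: □p is F. ✓
w4: □p is F. ✓
w5: □p is F. ✓
w6: □p is T. ✗
w7: □p is T. ✗
That's 4 of 8 worlds, so 4/8 = 1/2.

1/2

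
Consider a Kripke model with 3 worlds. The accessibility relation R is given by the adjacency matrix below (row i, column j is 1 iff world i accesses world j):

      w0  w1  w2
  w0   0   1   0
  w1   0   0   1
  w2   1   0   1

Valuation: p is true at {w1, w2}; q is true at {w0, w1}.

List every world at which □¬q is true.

{w1}

w0: successors {w1}; ¬q there: w1:F. ✗
w1: successors {w2}; ¬q there: w2:T. ✓
w2: successors {w0, w2}; ¬q there: w0:F, w2:T. ✗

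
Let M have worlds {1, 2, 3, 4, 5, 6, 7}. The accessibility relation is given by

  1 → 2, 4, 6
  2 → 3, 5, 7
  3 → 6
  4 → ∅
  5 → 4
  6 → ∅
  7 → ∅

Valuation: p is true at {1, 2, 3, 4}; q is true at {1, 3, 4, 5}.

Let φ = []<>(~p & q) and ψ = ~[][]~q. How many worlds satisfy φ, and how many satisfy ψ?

3 and 2

For []<>(~p & q):
1: successors {2, 4, 6}; <>(~p & q) there: 2:T, 4:F, 6:F. ✗
2: successors {3, 5, 7}; <>(~p & q) there: 3:F, 5:F, 7:F. ✗
3: successors {6}; <>(~p & q) there: 6:F. ✗
4: no successors, so []<>(~p & q) holds vacuously. ✓
5: successors {4}; <>(~p & q) there: 4:F. ✗
6: no successors, so []<>(~p & q) holds vacuously. ✓
7: no successors, so []<>(~p & q) holds vacuously. ✓
— 3 worlds.
For ~[][]~q:
1: [][]~q is F. ✓
2: [][]~q is F. ✓
3: [][]~q is T. ✗
4: [][]~q is T. ✗
5: [][]~q is T. ✗
6: [][]~q is T. ✗
7: [][]~q is T. ✗
— 2 worlds.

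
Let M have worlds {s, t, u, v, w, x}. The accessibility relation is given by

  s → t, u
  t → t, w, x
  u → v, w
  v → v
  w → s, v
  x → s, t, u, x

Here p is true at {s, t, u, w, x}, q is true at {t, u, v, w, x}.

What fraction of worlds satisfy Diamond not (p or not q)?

1/2

s: successors {t, u}; not (p or not q) there: t:F, u:F. ✗
t: successors {t, w, x}; not (p or not q) there: t:F, w:F, x:F. ✗
u: successors {v, w}; not (p or not q) there: v:T, w:F. ✓
v: successors {v}; not (p or not q) there: v:T. ✓
w: successors {s, v}; not (p or not q) there: s:F, v:T. ✓
x: successors {s, t, u, x}; not (p or not q) there: s:F, t:F, u:F, x:F. ✗
That's 3 of 6 worlds, so 3/6 = 1/2.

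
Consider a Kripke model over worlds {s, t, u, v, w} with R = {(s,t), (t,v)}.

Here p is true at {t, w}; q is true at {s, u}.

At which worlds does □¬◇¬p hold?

s: successors {t}; ¬◇¬p there: t:F. ✗
t: successors {v}; ¬◇¬p there: v:T. ✓
u: no successors, so □¬◇¬p holds vacuously. ✓
v: no successors, so □¬◇¬p holds vacuously. ✓
w: no successors, so □¬◇¬p holds vacuously. ✓

{t, u, v, w}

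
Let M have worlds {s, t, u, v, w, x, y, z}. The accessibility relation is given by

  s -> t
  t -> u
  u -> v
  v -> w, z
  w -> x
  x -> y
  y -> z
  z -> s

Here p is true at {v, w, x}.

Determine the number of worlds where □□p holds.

1

s: successors {t}; □p there: t:F. ✗
t: successors {u}; □p there: u:T. ✓
u: successors {v}; □p there: v:F. ✗
v: successors {w, z}; □p there: w:T, z:F. ✗
w: successors {x}; □p there: x:F. ✗
x: successors {y}; □p there: y:F. ✗
y: successors {z}; □p there: z:F. ✗
z: successors {s}; □p there: s:F. ✗
Satisfying worlds: {t}.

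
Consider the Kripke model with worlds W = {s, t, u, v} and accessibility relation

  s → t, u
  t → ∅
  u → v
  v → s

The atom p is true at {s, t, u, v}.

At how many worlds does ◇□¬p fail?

3

s: successors {t, u}; □¬p there: t:T, u:F. ✓
t: no successors, so ◇□¬p fails. ✗
u: successors {v}; □¬p there: v:F. ✗
v: successors {s}; □¬p there: s:F. ✗
Satisfying worlds: {s}.
So ◇□¬p fails at the other 3 worlds.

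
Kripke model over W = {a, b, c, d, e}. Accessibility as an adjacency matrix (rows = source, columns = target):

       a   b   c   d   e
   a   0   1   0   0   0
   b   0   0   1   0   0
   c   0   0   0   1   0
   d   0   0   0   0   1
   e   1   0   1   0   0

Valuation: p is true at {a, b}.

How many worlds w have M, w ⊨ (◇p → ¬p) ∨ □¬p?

4

a: ◇p → ¬p is F, □¬p is F. ✗
b: ◇p → ¬p is T, □¬p is T. ✓
c: ◇p → ¬p is T, □¬p is T. ✓
d: ◇p → ¬p is T, □¬p is T. ✓
e: ◇p → ¬p is T, □¬p is F. ✓
Satisfying worlds: {b, c, d, e}.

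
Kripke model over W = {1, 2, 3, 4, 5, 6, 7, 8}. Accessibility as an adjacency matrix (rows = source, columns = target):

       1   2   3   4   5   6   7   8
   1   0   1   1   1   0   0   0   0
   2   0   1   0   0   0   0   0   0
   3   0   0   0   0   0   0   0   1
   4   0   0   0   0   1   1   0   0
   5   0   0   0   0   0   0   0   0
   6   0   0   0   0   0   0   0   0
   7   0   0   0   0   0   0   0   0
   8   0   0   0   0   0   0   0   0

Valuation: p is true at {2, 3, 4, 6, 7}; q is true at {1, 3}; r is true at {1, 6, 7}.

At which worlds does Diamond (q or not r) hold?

{1, 2, 3, 4}

1: successors {2, 3, 4}; q or not r there: 2:T, 3:T, 4:T. ✓
2: successors {2}; q or not r there: 2:T. ✓
3: successors {8}; q or not r there: 8:T. ✓
4: successors {5, 6}; q or not r there: 5:T, 6:F. ✓
5: no successors, so Diamond (q or not r) fails. ✗
6: no successors, so Diamond (q or not r) fails. ✗
7: no successors, so Diamond (q or not r) fails. ✗
8: no successors, so Diamond (q or not r) fails. ✗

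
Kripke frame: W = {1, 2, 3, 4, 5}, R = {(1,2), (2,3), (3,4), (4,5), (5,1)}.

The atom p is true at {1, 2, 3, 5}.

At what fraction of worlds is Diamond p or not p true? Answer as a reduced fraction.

1: Diamond p is T, not p is F. ✓
2: Diamond p is T, not p is F. ✓
3: Diamond p is F, not p is F. ✗
4: Diamond p is T, not p is T. ✓
5: Diamond p is T, not p is F. ✓
That's 4 of 5 worlds, so 4/5.

4/5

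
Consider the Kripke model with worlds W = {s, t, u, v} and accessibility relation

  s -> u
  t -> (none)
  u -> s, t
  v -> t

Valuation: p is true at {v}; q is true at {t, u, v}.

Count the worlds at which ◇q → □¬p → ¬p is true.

s: ◇q is T, □¬p → ¬p is T. ✓
t: ◇q is F, □¬p → ¬p is T. ✓
u: ◇q is T, □¬p → ¬p is T. ✓
v: ◇q is T, □¬p → ¬p is F. ✗
Satisfying worlds: {s, t, u}.

3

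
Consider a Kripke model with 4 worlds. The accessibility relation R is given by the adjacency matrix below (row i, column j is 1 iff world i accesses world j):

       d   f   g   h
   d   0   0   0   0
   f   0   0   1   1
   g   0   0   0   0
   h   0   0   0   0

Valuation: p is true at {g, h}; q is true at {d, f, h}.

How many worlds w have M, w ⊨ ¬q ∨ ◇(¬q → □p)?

2

d: ¬q is F, ◇(¬q → □p) is F. ✗
f: ¬q is F, ◇(¬q → □p) is T. ✓
g: ¬q is T, ◇(¬q → □p) is F. ✓
h: ¬q is F, ◇(¬q → □p) is F. ✗
Satisfying worlds: {f, g}.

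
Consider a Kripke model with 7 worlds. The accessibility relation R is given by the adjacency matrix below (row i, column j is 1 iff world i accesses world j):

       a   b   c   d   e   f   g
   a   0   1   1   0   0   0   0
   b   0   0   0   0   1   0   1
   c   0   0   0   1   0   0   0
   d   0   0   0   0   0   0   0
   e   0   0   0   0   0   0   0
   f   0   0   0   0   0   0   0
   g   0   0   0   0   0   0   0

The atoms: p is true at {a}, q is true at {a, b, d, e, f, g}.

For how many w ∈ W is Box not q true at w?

4

a: successors {b, c}; not q there: b:F, c:T. ✗
b: successors {e, g}; not q there: e:F, g:F. ✗
c: successors {d}; not q there: d:F. ✗
d: no successors, so Box not q holds vacuously. ✓
e: no successors, so Box not q holds vacuously. ✓
f: no successors, so Box not q holds vacuously. ✓
g: no successors, so Box not q holds vacuously. ✓
Satisfying worlds: {d, e, f, g}.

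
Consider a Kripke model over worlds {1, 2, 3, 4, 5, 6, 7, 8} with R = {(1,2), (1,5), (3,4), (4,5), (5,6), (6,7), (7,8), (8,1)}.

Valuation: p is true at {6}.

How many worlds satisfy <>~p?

6

1: successors {2, 5}; ~p there: 2:T, 5:T. ✓
2: no successors, so <>~p fails. ✗
3: successors {4}; ~p there: 4:T. ✓
4: successors {5}; ~p there: 5:T. ✓
5: successors {6}; ~p there: 6:F. ✗
6: successors {7}; ~p there: 7:T. ✓
7: successors {8}; ~p there: 8:T. ✓
8: successors {1}; ~p there: 1:T. ✓
Satisfying worlds: {1, 3, 4, 6, 7, 8}.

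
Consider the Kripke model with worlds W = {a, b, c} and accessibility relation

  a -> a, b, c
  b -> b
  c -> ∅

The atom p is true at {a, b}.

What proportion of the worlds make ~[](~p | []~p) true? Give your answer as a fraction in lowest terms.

2/3

a: [](~p | []~p) is F. ✓
b: [](~p | []~p) is F. ✓
c: [](~p | []~p) is T. ✗
That's 2 of 3 worlds, so 2/3.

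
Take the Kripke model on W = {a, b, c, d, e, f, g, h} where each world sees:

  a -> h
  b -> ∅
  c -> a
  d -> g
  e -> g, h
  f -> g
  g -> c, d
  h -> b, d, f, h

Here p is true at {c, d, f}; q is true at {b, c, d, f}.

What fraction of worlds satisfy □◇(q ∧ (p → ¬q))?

1/4

a: successors {h}; ◇(q ∧ (p → ¬q)) there: h:T. ✓
b: no successors, so □◇(q ∧ (p → ¬q)) holds vacuously. ✓
c: successors {a}; ◇(q ∧ (p → ¬q)) there: a:F. ✗
d: successors {g}; ◇(q ∧ (p → ¬q)) there: g:F. ✗
e: successors {g, h}; ◇(q ∧ (p → ¬q)) there: g:F, h:T. ✗
f: successors {g}; ◇(q ∧ (p → ¬q)) there: g:F. ✗
g: successors {c, d}; ◇(q ∧ (p → ¬q)) there: c:F, d:F. ✗
h: successors {b, d, f, h}; ◇(q ∧ (p → ¬q)) there: b:F, d:F, f:F, h:T. ✗
That's 2 of 8 worlds, so 2/8 = 1/4.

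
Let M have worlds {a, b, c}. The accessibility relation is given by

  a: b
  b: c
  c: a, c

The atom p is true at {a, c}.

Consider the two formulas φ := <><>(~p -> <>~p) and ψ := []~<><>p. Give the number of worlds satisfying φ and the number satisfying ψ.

3 and 0

For <><>(~p -> <>~p):
a: successors {b}; <>(~p -> <>~p) there: b:T. ✓
b: successors {c}; <>(~p -> <>~p) there: c:T. ✓
c: successors {a, c}; <>(~p -> <>~p) there: a:F, c:T. ✓
— 3 worlds.
For []~<><>p:
a: successors {b}; ~<><>p there: b:F. ✗
b: successors {c}; ~<><>p there: c:F. ✗
c: successors {a, c}; ~<><>p there: a:F, c:F. ✗
— 0 worlds.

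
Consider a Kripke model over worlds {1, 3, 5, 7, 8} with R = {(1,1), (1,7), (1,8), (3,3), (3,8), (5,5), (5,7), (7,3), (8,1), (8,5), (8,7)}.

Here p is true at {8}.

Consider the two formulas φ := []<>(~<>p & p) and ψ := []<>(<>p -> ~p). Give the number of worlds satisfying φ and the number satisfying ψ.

1 and 5

For []<>(~<>p & p):
1: successors {1, 7, 8}; <>(~<>p & p) there: 1:T, 7:F, 8:F. ✗
3: successors {3, 8}; <>(~<>p & p) there: 3:T, 8:F. ✗
5: successors {5, 7}; <>(~<>p & p) there: 5:F, 7:F. ✗
7: successors {3}; <>(~<>p & p) there: 3:T. ✓
8: successors {1, 5, 7}; <>(~<>p & p) there: 1:T, 5:F, 7:F. ✗
— 1 world.
For []<>(<>p -> ~p):
1: successors {1, 7, 8}; <>(<>p -> ~p) there: 1:T, 7:T, 8:T. ✓
3: successors {3, 8}; <>(<>p -> ~p) there: 3:T, 8:T. ✓
5: successors {5, 7}; <>(<>p -> ~p) there: 5:T, 7:T. ✓
7: successors {3}; <>(<>p -> ~p) there: 3:T. ✓
8: successors {1, 5, 7}; <>(<>p -> ~p) there: 1:T, 5:T, 7:T. ✓
— 5 worlds.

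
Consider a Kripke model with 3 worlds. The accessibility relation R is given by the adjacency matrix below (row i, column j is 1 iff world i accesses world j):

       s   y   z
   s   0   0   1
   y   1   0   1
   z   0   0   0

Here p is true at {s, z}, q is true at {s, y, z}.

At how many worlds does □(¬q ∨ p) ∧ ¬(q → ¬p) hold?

s: □(¬q ∨ p) is T, ¬(q → ¬p) is T. ✓
y: □(¬q ∨ p) is T, ¬(q → ¬p) is F. ✗
z: □(¬q ∨ p) is T, ¬(q → ¬p) is T. ✓
Satisfying worlds: {s, z}.

2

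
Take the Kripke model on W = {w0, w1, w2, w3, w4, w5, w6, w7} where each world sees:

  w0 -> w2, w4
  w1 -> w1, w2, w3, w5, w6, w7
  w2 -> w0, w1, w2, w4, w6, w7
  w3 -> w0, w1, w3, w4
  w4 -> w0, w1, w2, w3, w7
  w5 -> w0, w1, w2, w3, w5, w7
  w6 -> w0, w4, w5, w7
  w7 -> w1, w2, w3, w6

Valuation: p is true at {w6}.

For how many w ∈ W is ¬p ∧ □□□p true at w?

0

w0: ¬p is T, □□□p is F. ✗
w1: ¬p is T, □□□p is F. ✗
w2: ¬p is T, □□□p is F. ✗
w3: ¬p is T, □□□p is F. ✗
w4: ¬p is T, □□□p is F. ✗
w5: ¬p is T, □□□p is F. ✗
w6: ¬p is F, □□□p is F. ✗
w7: ¬p is T, □□□p is F. ✗
Satisfying worlds: ∅.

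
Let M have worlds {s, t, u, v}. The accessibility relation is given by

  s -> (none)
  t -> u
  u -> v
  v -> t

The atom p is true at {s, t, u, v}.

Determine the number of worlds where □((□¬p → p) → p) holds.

4

s: no successors, so □((□¬p → p) → p) holds vacuously. ✓
t: successors {u}; (□¬p → p) → p there: u:T. ✓
u: successors {v}; (□¬p → p) → p there: v:T. ✓
v: successors {t}; (□¬p → p) → p there: t:T. ✓
Satisfying worlds: {s, t, u, v}.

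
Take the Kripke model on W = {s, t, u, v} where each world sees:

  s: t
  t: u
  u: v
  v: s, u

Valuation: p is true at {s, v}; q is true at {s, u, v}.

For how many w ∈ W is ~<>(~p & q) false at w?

2

s: <>(~p & q) is F. ✓
t: <>(~p & q) is T. ✗
u: <>(~p & q) is F. ✓
v: <>(~p & q) is T. ✗
Satisfying worlds: {s, u}.
So ~<>(~p & q) fails at the other 2 worlds.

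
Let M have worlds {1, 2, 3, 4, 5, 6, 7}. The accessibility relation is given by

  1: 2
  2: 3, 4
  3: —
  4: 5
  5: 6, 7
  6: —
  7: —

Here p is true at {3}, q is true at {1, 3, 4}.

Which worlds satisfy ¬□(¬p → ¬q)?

{2}

1: □(¬p → ¬q) is T. ✗
2: □(¬p → ¬q) is F. ✓
3: □(¬p → ¬q) is T. ✗
4: □(¬p → ¬q) is T. ✗
5: □(¬p → ¬q) is T. ✗
6: □(¬p → ¬q) is T. ✗
7: □(¬p → ¬q) is T. ✗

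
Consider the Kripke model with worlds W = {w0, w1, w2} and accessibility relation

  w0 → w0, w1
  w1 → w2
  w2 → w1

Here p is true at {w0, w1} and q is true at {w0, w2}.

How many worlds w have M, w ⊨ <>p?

w0: successors {w0, w1}; p there: w0:T, w1:T. ✓
w1: successors {w2}; p there: w2:F. ✗
w2: successors {w1}; p there: w1:T. ✓
Satisfying worlds: {w0, w2}.

2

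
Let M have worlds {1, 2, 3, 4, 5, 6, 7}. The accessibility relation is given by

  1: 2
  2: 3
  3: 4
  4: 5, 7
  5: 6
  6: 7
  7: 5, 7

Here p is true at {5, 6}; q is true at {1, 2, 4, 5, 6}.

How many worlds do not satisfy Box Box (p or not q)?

1: successors {2}; Box (p or not q) there: 2:T. ✓
2: successors {3}; Box (p or not q) there: 3:F. ✗
3: successors {4}; Box (p or not q) there: 4:T. ✓
4: successors {5, 7}; Box (p or not q) there: 5:T, 7:T. ✓
5: successors {6}; Box (p or not q) there: 6:T. ✓
6: successors {7}; Box (p or not q) there: 7:T. ✓
7: successors {5, 7}; Box (p or not q) there: 5:T, 7:T. ✓
Satisfying worlds: {1, 3, 4, 5, 6, 7}.
So Box Box (p or not q) fails at the other 1 world.

1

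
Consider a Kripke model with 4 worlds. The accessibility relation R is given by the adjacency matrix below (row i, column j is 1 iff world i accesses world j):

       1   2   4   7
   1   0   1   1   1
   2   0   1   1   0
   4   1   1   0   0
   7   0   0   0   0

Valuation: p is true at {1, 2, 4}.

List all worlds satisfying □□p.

1: successors {2, 4, 7}; □p there: 2:T, 4:T, 7:T. ✓
2: successors {2, 4}; □p there: 2:T, 4:T. ✓
4: successors {1, 2}; □p there: 1:F, 2:T. ✗
7: no successors, so □□p holds vacuously. ✓

{1, 2, 7}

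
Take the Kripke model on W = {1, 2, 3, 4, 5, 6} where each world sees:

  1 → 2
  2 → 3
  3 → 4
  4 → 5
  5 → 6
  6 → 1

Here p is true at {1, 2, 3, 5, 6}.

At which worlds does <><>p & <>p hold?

{1, 4, 5, 6}

1: <><>p is T, <>p is T. ✓
2: <><>p is F, <>p is T. ✗
3: <><>p is T, <>p is F. ✗
4: <><>p is T, <>p is T. ✓
5: <><>p is T, <>p is T. ✓
6: <><>p is T, <>p is T. ✓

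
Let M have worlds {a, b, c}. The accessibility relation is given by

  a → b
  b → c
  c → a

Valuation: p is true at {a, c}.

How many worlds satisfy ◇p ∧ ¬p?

1

a: ◇p is F, ¬p is F. ✗
b: ◇p is T, ¬p is T. ✓
c: ◇p is T, ¬p is F. ✗
Satisfying worlds: {b}.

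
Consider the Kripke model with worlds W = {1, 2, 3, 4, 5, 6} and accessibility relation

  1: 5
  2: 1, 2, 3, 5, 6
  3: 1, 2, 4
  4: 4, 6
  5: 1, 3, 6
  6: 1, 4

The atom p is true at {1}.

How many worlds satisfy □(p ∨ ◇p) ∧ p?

1: □(p ∨ ◇p) is T, p is T. ✓
2: □(p ∨ ◇p) is T, p is F. ✗
3: □(p ∨ ◇p) is F, p is F. ✗
4: □(p ∨ ◇p) is F, p is F. ✗
5: □(p ∨ ◇p) is T, p is F. ✗
6: □(p ∨ ◇p) is F, p is F. ✗
Satisfying worlds: {1}.

1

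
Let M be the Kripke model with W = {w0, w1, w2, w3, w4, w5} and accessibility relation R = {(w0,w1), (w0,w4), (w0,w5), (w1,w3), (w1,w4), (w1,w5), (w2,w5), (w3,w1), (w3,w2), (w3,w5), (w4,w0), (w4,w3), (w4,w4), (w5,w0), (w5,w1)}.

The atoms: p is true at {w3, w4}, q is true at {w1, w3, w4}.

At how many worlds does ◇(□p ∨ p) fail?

3

w0: successors {w1, w4, w5}; □p ∨ p there: w1:F, w4:T, w5:F. ✓
w1: successors {w3, w4, w5}; □p ∨ p there: w3:T, w4:T, w5:F. ✓
w2: successors {w5}; □p ∨ p there: w5:F. ✗
w3: successors {w1, w2, w5}; □p ∨ p there: w1:F, w2:F, w5:F. ✗
w4: successors {w0, w3, w4}; □p ∨ p there: w0:F, w3:T, w4:T. ✓
w5: successors {w0, w1}; □p ∨ p there: w0:F, w1:F. ✗
Satisfying worlds: {w0, w1, w4}.
So ◇(□p ∨ p) fails at the other 3 worlds.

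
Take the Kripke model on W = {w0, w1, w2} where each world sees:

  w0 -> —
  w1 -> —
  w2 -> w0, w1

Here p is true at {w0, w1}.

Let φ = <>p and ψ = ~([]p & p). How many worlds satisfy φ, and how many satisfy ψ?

For <>p:
w0: no successors, so <>p fails. ✗
w1: no successors, so <>p fails. ✗
w2: successors {w0, w1}; p there: w0:T, w1:T. ✓
— 1 world.
For ~([]p & p):
w0: []p & p is T. ✗
w1: []p & p is T. ✗
w2: []p & p is F. ✓
— 1 world.

1 and 1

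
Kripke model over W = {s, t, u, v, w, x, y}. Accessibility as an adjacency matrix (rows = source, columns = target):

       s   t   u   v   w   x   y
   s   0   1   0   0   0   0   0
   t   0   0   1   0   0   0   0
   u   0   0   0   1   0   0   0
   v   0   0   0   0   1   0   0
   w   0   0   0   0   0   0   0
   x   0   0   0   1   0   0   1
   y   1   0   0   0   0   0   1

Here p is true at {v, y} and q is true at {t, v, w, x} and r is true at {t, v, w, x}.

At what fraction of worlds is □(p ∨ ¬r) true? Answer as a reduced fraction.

5/7

s: successors {t}; p ∨ ¬r there: t:F. ✗
t: successors {u}; p ∨ ¬r there: u:T. ✓
u: successors {v}; p ∨ ¬r there: v:T. ✓
v: successors {w}; p ∨ ¬r there: w:F. ✗
w: no successors, so □(p ∨ ¬r) holds vacuously. ✓
x: successors {v, y}; p ∨ ¬r there: v:T, y:T. ✓
y: successors {s, y}; p ∨ ¬r there: s:T, y:T. ✓
That's 5 of 7 worlds, so 5/7.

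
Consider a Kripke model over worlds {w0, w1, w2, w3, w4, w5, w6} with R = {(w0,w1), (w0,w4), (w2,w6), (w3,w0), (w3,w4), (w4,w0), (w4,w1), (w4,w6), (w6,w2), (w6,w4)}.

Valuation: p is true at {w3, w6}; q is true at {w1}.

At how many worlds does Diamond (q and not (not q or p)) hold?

2

w0: successors {w1, w4}; q and not (not q or p) there: w1:T, w4:F. ✓
w1: no successors, so Diamond (q and not (not q or p)) fails. ✗
w2: successors {w6}; q and not (not q or p) there: w6:F. ✗
w3: successors {w0, w4}; q and not (not q or p) there: w0:F, w4:F. ✗
w4: successors {w0, w1, w6}; q and not (not q or p) there: w0:F, w1:T, w6:F. ✓
w5: no successors, so Diamond (q and not (not q or p)) fails. ✗
w6: successors {w2, w4}; q and not (not q or p) there: w2:F, w4:F. ✗
Satisfying worlds: {w0, w4}.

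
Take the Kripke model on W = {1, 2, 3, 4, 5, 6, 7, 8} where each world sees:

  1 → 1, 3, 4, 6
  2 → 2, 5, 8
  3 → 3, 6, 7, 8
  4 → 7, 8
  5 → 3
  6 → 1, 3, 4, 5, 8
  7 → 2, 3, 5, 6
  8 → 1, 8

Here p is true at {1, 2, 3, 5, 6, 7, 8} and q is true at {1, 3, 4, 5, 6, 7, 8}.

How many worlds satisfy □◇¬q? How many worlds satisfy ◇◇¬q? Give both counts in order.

For □◇¬q:
1: successors {1, 3, 4, 6}; ◇¬q there: 1:F, 3:F, 4:F, 6:F. ✗
2: successors {2, 5, 8}; ◇¬q there: 2:T, 5:F, 8:F. ✗
3: successors {3, 6, 7, 8}; ◇¬q there: 3:F, 6:F, 7:T, 8:F. ✗
4: successors {7, 8}; ◇¬q there: 7:T, 8:F. ✗
5: successors {3}; ◇¬q there: 3:F. ✗
6: successors {1, 3, 4, 5, 8}; ◇¬q there: 1:F, 3:F, 4:F, 5:F, 8:F. ✗
7: successors {2, 3, 5, 6}; ◇¬q there: 2:T, 3:F, 5:F, 6:F. ✗
8: successors {1, 8}; ◇¬q there: 1:F, 8:F. ✗
— 0 worlds.
For ◇◇¬q:
1: successors {1, 3, 4, 6}; ◇¬q there: 1:F, 3:F, 4:F, 6:F. ✗
2: successors {2, 5, 8}; ◇¬q there: 2:T, 5:F, 8:F. ✓
3: successors {3, 6, 7, 8}; ◇¬q there: 3:F, 6:F, 7:T, 8:F. ✓
4: successors {7, 8}; ◇¬q there: 7:T, 8:F. ✓
5: successors {3}; ◇¬q there: 3:F. ✗
6: successors {1, 3, 4, 5, 8}; ◇¬q there: 1:F, 3:F, 4:F, 5:F, 8:F. ✗
7: successors {2, 3, 5, 6}; ◇¬q there: 2:T, 3:F, 5:F, 6:F. ✓
8: successors {1, 8}; ◇¬q there: 1:F, 8:F. ✗
— 4 worlds.

0 and 4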